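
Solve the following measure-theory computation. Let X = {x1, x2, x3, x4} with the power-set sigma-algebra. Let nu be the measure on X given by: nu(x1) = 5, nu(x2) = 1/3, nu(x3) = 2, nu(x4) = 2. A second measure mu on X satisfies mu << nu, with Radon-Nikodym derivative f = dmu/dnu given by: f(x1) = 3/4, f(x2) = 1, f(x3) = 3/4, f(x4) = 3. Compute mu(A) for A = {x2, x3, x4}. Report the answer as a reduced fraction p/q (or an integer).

By the defining property of the Radon-Nikodym derivative, for every measurable set A,
  mu(A) = integral_A f dnu.
Since nu is a discrete measure concentrated on the atoms of X, the integral over A reduces to the sum
  mu(A) = sum_{x in A} f(x) * nu({x}).
Computing each term:
  x2: f(x2) * nu(x2) = 1 * 1/3 = 1/3.
  x3: f(x3) * nu(x3) = 3/4 * 2 = 3/2.
  x4: f(x4) * nu(x4) = 3 * 2 = 6.
Summing: mu(A) = 1/3 + 3/2 + 6 = 47/6.

47/6


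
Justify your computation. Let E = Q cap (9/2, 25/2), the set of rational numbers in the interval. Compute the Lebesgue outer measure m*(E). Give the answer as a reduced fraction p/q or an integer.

The set Q cap (9/2, 25/2) is countable (a subset of the countable set Q). Lebesgue outer measure of any countable set is 0: each singleton {q} has m*({q}) = 0, and by countable subadditivity m*(union_k {q_k}) <= sum_k m*({q_k}) = sum_k 0 = 0. The reverse inequality m*(E) >= 0 is automatic. So m*(Q cap (9/2, 25/2)) = 0.

0


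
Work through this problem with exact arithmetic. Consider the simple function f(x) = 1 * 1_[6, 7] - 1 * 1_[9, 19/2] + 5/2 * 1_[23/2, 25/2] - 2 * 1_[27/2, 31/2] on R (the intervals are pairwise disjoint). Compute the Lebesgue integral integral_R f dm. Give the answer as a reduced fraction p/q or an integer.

For a simple function f = sum_i c_i * 1_{A_i} with disjoint A_i,
  integral f dm = sum_i c_i * m(A_i).
Lengths of the A_i:
  m(A_1) = 7 - 6 = 1.
  m(A_2) = 19/2 - 9 = 1/2.
  m(A_3) = 25/2 - 23/2 = 1.
  m(A_4) = 31/2 - 27/2 = 2.
Contributions c_i * m(A_i):
  (1) * (1) = 1.
  (-1) * (1/2) = -1/2.
  (5/2) * (1) = 5/2.
  (-2) * (2) = -4.
Total: 1 - 1/2 + 5/2 - 4 = -1.

-1


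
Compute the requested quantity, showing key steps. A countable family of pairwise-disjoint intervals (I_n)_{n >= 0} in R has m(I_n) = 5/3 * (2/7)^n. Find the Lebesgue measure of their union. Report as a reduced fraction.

By countable additivity of the Lebesgue measure on pairwise disjoint measurable sets,
  m(union_{n >= 0} I_n) = sum_{n >= 0} m(I_n) = sum_{n >= 0} a * r^n,
  with a = 5/3 and r = 2/7.
Since 0 < r = 2/7 < 1, the geometric series converges:
  sum_{n >= 0} a * r^n = a / (1 - r).
  = 5/3 / (1 - 2/7)
  = 5/3 / (5/7)
  = 7/3.

7/3


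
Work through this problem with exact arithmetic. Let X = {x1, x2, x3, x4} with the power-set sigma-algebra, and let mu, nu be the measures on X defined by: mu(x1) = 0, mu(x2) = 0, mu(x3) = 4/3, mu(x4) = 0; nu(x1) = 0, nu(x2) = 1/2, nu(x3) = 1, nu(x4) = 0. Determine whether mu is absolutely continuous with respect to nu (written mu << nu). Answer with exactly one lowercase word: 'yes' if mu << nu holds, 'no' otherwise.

mu << nu means: every nu-null measurable set is also mu-null; equivalently, for every atom x, if nu({x}) = 0 then mu({x}) = 0.
Checking each atom:
  x1: nu = 0, mu = 0 -> consistent with mu << nu.
  x2: nu = 1/2 > 0 -> no constraint.
  x3: nu = 1 > 0 -> no constraint.
  x4: nu = 0, mu = 0 -> consistent with mu << nu.
No atom violates the condition. Therefore mu << nu.

yes


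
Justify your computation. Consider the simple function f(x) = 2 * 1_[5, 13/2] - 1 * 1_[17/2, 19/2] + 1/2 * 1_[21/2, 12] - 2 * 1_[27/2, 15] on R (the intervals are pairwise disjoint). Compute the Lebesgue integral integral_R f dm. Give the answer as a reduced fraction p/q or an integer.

For a simple function f = sum_i c_i * 1_{A_i} with disjoint A_i,
  integral f dm = sum_i c_i * m(A_i).
Lengths of the A_i:
  m(A_1) = 13/2 - 5 = 3/2.
  m(A_2) = 19/2 - 17/2 = 1.
  m(A_3) = 12 - 21/2 = 3/2.
  m(A_4) = 15 - 27/2 = 3/2.
Contributions c_i * m(A_i):
  (2) * (3/2) = 3.
  (-1) * (1) = -1.
  (1/2) * (3/2) = 3/4.
  (-2) * (3/2) = -3.
Total: 3 - 1 + 3/4 - 3 = -1/4.

-1/4


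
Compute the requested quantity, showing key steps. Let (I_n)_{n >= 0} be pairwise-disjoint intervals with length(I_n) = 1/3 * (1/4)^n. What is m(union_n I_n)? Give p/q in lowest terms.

By countable additivity of the Lebesgue measure on pairwise disjoint measurable sets,
  m(union_{n >= 0} I_n) = sum_{n >= 0} m(I_n) = sum_{n >= 0} a * r^n,
  with a = 1/3 and r = 1/4.
Since 0 < r = 1/4 < 1, the geometric series converges:
  sum_{n >= 0} a * r^n = a / (1 - r).
  = 1/3 / (1 - 1/4)
  = 1/3 / (3/4)
  = 4/9.

4/9


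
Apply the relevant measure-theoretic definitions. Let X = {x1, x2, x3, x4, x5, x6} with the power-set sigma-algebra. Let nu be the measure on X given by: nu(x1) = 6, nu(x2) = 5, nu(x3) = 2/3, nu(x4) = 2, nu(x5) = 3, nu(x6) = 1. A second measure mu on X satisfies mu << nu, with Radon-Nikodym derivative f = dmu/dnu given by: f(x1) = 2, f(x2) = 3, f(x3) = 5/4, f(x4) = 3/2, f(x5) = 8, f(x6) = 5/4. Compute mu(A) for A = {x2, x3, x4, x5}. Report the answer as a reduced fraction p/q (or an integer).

By the defining property of the Radon-Nikodym derivative, for every measurable set A,
  mu(A) = integral_A f dnu.
Since nu is a discrete measure concentrated on the atoms of X, the integral over A reduces to the sum
  mu(A) = sum_{x in A} f(x) * nu({x}).
Computing each term:
  x2: f(x2) * nu(x2) = 3 * 5 = 15.
  x3: f(x3) * nu(x3) = 5/4 * 2/3 = 5/6.
  x4: f(x4) * nu(x4) = 3/2 * 2 = 3.
  x5: f(x5) * nu(x5) = 8 * 3 = 24.
Summing: mu(A) = 15 + 5/6 + 3 + 24 = 257/6.

257/6


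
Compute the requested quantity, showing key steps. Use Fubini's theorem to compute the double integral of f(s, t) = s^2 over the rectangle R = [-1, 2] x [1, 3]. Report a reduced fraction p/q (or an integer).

f(s, t) is a tensor product of a function of s and a function of t, and both factors are bounded continuous (hence Lebesgue integrable) on the rectangle, so Fubini's theorem applies:
  integral_R f d(m x m) = (integral_a1^b1 s^2 ds) * (integral_a2^b2 1 dt).
Inner integral in s: integral_{-1}^{2} s^2 ds = (2^3 - (-1)^3)/3
  = 3.
Inner integral in t: integral_{1}^{3} 1 dt = (3^1 - 1^1)/1
  = 2.
Product: (3) * (2) = 6.

6


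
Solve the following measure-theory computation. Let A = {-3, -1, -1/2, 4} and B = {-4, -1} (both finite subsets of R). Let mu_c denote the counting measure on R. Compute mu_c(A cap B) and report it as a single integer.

Counting measure on a finite set equals cardinality. mu_c(A cap B) = |A cap B| (elements appearing in both).
Enumerating the elements of A that also lie in B gives 1 element(s).
So mu_c(A cap B) = 1.

1


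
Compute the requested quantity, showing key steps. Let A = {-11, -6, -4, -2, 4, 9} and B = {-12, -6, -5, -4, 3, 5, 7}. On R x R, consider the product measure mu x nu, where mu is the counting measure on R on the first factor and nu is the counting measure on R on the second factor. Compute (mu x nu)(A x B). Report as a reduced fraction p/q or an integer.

For a measurable rectangle A x B, the product measure satisfies
  (mu x nu)(A x B) = mu(A) * nu(B).
  mu(A) = 6.
  nu(B) = 7.
  (mu x nu)(A x B) = 6 * 7 = 42.

42


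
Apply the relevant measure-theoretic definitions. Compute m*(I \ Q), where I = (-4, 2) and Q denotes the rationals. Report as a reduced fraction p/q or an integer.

The interval I = (-4, 2) has m(I) = 2 - (-4) = 6 (endpoints are measure-zero, so open/closed/half-open agree). Write I = (I cap Q) u (I \ Q). The rationals in I are countable, so m*(I cap Q) = 0 (cover each rational by intervals whose total length is arbitrarily small). By countable subadditivity m*(I) <= m*(I cap Q) + m*(I \ Q), hence m*(I \ Q) >= m(I) = 6. The reverse inequality m*(I \ Q) <= m*(I) = 6 is trivial since (I \ Q) is a subset of I. Therefore m*(I \ Q) = 6.

6


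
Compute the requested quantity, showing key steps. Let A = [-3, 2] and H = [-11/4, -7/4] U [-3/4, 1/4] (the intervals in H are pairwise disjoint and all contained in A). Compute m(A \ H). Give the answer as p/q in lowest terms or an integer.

The ambient interval has length m(A) = 2 - (-3) = 5.
Since the holes are disjoint and sit inside A, by finite additivity
  m(H) = sum_i (b_i - a_i), and m(A \ H) = m(A) - m(H).
Computing the hole measures:
  m(H_1) = -7/4 - (-11/4) = 1.
  m(H_2) = 1/4 - (-3/4) = 1.
Summed: m(H) = 1 + 1 = 2.
So m(A \ H) = 5 - 2 = 3.

3


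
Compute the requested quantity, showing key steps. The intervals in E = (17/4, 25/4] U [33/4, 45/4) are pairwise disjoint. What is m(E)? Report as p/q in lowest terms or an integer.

For pairwise disjoint intervals, m(union_i I_i) = sum_i m(I_i),
and m is invariant under swapping open/closed endpoints (single points have measure 0).
So m(E) = sum_i (b_i - a_i).
  I_1 has length 25/4 - 17/4 = 2.
  I_2 has length 45/4 - 33/4 = 3.
Summing:
  m(E) = 2 + 3 = 5.

5


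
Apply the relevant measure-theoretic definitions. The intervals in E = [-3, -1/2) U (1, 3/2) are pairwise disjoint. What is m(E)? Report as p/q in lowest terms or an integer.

For pairwise disjoint intervals, m(union_i I_i) = sum_i m(I_i),
and m is invariant under swapping open/closed endpoints (single points have measure 0).
So m(E) = sum_i (b_i - a_i).
  I_1 has length -1/2 - (-3) = 5/2.
  I_2 has length 3/2 - 1 = 1/2.
Summing:
  m(E) = 5/2 + 1/2 = 3.

3


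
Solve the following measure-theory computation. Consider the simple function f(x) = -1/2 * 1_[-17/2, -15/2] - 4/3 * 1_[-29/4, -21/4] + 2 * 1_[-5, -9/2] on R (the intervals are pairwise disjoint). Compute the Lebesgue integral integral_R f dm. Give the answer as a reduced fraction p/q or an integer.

For a simple function f = sum_i c_i * 1_{A_i} with disjoint A_i,
  integral f dm = sum_i c_i * m(A_i).
Lengths of the A_i:
  m(A_1) = -15/2 - (-17/2) = 1.
  m(A_2) = -21/4 - (-29/4) = 2.
  m(A_3) = -9/2 - (-5) = 1/2.
Contributions c_i * m(A_i):
  (-1/2) * (1) = -1/2.
  (-4/3) * (2) = -8/3.
  (2) * (1/2) = 1.
Total: -1/2 - 8/3 + 1 = -13/6.

-13/6


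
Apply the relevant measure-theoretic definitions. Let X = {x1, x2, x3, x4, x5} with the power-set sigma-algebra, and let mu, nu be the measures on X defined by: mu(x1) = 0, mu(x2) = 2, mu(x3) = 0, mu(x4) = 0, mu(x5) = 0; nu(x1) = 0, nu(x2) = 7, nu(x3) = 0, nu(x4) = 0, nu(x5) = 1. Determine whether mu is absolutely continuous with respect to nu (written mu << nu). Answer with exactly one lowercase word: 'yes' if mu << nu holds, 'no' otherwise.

mu << nu means: every nu-null measurable set is also mu-null; equivalently, for every atom x, if nu({x}) = 0 then mu({x}) = 0.
Checking each atom:
  x1: nu = 0, mu = 0 -> consistent with mu << nu.
  x2: nu = 7 > 0 -> no constraint.
  x3: nu = 0, mu = 0 -> consistent with mu << nu.
  x4: nu = 0, mu = 0 -> consistent with mu << nu.
  x5: nu = 1 > 0 -> no constraint.
No atom violates the condition. Therefore mu << nu.

yes


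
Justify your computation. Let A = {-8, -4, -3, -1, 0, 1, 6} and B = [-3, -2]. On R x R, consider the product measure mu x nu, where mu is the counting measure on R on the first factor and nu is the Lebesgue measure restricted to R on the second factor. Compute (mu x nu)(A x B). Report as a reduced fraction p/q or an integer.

For a measurable rectangle A x B, the product measure satisfies
  (mu x nu)(A x B) = mu(A) * nu(B).
  mu(A) = 7.
  nu(B) = 1.
  (mu x nu)(A x B) = 7 * 1 = 7.

7


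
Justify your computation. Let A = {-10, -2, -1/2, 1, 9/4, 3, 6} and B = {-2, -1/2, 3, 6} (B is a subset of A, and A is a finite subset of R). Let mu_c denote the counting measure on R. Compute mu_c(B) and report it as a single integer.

Counting measure assigns mu_c(E) = |E| (number of elements) when E is finite.
B has 4 element(s), so mu_c(B) = 4.

4


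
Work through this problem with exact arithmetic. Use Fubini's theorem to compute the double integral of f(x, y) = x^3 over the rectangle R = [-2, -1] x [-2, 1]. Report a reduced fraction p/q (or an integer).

f(x, y) is a tensor product of a function of x and a function of y, and both factors are bounded continuous (hence Lebesgue integrable) on the rectangle, so Fubini's theorem applies:
  integral_R f d(m x m) = (integral_a1^b1 x^3 dx) * (integral_a2^b2 1 dy).
Inner integral in x: integral_{-2}^{-1} x^3 dx = ((-1)^4 - (-2)^4)/4
  = -15/4.
Inner integral in y: integral_{-2}^{1} 1 dy = (1^1 - (-2)^1)/1
  = 3.
Product: (-15/4) * (3) = -45/4.

-45/4


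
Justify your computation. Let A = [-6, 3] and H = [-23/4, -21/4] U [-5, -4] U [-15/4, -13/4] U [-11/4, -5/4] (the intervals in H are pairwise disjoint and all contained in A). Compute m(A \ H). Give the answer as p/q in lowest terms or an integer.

The ambient interval has length m(A) = 3 - (-6) = 9.
Since the holes are disjoint and sit inside A, by finite additivity
  m(H) = sum_i (b_i - a_i), and m(A \ H) = m(A) - m(H).
Computing the hole measures:
  m(H_1) = -21/4 - (-23/4) = 1/2.
  m(H_2) = -4 - (-5) = 1.
  m(H_3) = -13/4 - (-15/4) = 1/2.
  m(H_4) = -5/4 - (-11/4) = 3/2.
Summed: m(H) = 1/2 + 1 + 1/2 + 3/2 = 7/2.
So m(A \ H) = 9 - 7/2 = 11/2.

11/2


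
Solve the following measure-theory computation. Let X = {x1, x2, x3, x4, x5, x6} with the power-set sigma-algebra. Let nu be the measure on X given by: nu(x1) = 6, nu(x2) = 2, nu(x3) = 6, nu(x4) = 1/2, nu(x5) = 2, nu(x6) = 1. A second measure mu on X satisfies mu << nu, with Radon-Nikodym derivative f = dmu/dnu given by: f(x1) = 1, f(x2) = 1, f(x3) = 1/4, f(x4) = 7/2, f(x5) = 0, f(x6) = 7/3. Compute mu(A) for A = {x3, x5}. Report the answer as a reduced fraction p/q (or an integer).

By the defining property of the Radon-Nikodym derivative, for every measurable set A,
  mu(A) = integral_A f dnu.
Since nu is a discrete measure concentrated on the atoms of X, the integral over A reduces to the sum
  mu(A) = sum_{x in A} f(x) * nu({x}).
Computing each term:
  x3: f(x3) * nu(x3) = 1/4 * 6 = 3/2.
  x5: f(x5) * nu(x5) = 0 * 2 = 0.
Summing: mu(A) = 3/2 + 0 = 3/2.

3/2


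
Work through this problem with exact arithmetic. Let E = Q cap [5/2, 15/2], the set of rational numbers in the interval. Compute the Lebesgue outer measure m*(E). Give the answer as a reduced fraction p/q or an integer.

The set Q cap [5/2, 15/2] is countable (a subset of the countable set Q). Lebesgue outer measure of any countable set is 0: each singleton {q} has m*({q}) = 0, and by countable subadditivity m*(union_k {q_k}) <= sum_k m*({q_k}) = sum_k 0 = 0. The reverse inequality m*(E) >= 0 is automatic. So m*(Q cap [5/2, 15/2]) = 0.

0


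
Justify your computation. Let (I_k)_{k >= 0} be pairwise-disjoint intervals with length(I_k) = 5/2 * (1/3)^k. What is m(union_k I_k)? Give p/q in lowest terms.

By countable additivity of the Lebesgue measure on pairwise disjoint measurable sets,
  m(union_{k >= 0} I_k) = sum_{k >= 0} m(I_k) = sum_{k >= 0} a * r^k,
  with a = 5/2 and r = 1/3.
Since 0 < r = 1/3 < 1, the geometric series converges:
  sum_{k >= 0} a * r^k = a / (1 - r).
  = 5/2 / (1 - 1/3)
  = 5/2 / (2/3)
  = 15/4.

15/4


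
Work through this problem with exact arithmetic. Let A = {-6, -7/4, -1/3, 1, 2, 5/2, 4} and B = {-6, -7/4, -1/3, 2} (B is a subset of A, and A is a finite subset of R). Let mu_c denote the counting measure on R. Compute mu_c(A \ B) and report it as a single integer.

Counting measure assigns mu_c(E) = |E| (number of elements) when E is finite. For B subset A, A \ B is the set of elements of A not in B, so |A \ B| = |A| - |B|.
|A| = 7, |B| = 4, so mu_c(A \ B) = 7 - 4 = 3.

3


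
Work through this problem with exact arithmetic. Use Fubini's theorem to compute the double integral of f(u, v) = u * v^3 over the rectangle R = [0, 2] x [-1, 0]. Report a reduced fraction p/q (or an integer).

f(u, v) is a tensor product of a function of u and a function of v, and both factors are bounded continuous (hence Lebesgue integrable) on the rectangle, so Fubini's theorem applies:
  integral_R f d(m x m) = (integral_a1^b1 u du) * (integral_a2^b2 v^3 dv).
Inner integral in u: integral_{0}^{2} u du = (2^2 - 0^2)/2
  = 2.
Inner integral in v: integral_{-1}^{0} v^3 dv = (0^4 - (-1)^4)/4
  = -1/4.
Product: (2) * (-1/4) = -1/2.

-1/2


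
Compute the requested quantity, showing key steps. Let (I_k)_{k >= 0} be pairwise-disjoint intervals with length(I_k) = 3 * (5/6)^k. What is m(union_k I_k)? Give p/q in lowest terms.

By countable additivity of the Lebesgue measure on pairwise disjoint measurable sets,
  m(union_{k >= 0} I_k) = sum_{k >= 0} m(I_k) = sum_{k >= 0} a * r^k,
  with a = 3 and r = 5/6.
Since 0 < r = 5/6 < 1, the geometric series converges:
  sum_{k >= 0} a * r^k = a / (1 - r).
  = 3 / (1 - 5/6)
  = 3 / (1/6)
  = 18.

18


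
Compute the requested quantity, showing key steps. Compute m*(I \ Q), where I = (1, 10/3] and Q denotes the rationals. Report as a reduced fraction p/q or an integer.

The interval I = (1, 10/3] has m(I) = 10/3 - 1 = 7/3 (endpoints are measure-zero, so open/closed/half-open agree). Write I = (I cap Q) u (I \ Q). The rationals in I are countable, so m*(I cap Q) = 0 (cover each rational by intervals whose total length is arbitrarily small). By countable subadditivity m*(I) <= m*(I cap Q) + m*(I \ Q), hence m*(I \ Q) >= m(I) = 7/3. The reverse inequality m*(I \ Q) <= m*(I) = 7/3 is trivial since (I \ Q) is a subset of I. Therefore m*(I \ Q) = 7/3.

7/3


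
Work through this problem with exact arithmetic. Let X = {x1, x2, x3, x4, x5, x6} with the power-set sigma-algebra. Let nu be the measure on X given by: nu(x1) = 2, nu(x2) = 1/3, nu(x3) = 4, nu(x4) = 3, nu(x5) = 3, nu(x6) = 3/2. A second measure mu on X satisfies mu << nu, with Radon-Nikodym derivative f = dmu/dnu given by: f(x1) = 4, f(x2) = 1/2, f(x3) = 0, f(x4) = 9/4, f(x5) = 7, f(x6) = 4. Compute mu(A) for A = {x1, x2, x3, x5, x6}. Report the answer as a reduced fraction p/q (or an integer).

By the defining property of the Radon-Nikodym derivative, for every measurable set A,
  mu(A) = integral_A f dnu.
Since nu is a discrete measure concentrated on the atoms of X, the integral over A reduces to the sum
  mu(A) = sum_{x in A} f(x) * nu({x}).
Computing each term:
  x1: f(x1) * nu(x1) = 4 * 2 = 8.
  x2: f(x2) * nu(x2) = 1/2 * 1/3 = 1/6.
  x3: f(x3) * nu(x3) = 0 * 4 = 0.
  x5: f(x5) * nu(x5) = 7 * 3 = 21.
  x6: f(x6) * nu(x6) = 4 * 3/2 = 6.
Summing: mu(A) = 8 + 1/6 + 0 + 21 + 6 = 211/6.

211/6


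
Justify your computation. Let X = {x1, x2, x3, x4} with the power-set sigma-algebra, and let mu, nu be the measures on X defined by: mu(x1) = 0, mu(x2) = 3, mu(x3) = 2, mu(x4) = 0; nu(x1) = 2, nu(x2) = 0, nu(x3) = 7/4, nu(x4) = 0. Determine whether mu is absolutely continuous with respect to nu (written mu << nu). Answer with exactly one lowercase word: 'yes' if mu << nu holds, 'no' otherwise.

mu << nu means: every nu-null measurable set is also mu-null; equivalently, for every atom x, if nu({x}) = 0 then mu({x}) = 0.
Checking each atom:
  x1: nu = 2 > 0 -> no constraint.
  x2: nu = 0, mu = 3 > 0 -> violates mu << nu.
  x3: nu = 7/4 > 0 -> no constraint.
  x4: nu = 0, mu = 0 -> consistent with mu << nu.
The atom(s) x2 violate the condition (nu = 0 but mu > 0). Therefore mu is NOT absolutely continuous w.r.t. nu.

no


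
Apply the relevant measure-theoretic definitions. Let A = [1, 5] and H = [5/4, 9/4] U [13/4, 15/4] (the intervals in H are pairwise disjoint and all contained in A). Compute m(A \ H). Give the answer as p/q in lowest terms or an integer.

The ambient interval has length m(A) = 5 - 1 = 4.
Since the holes are disjoint and sit inside A, by finite additivity
  m(H) = sum_i (b_i - a_i), and m(A \ H) = m(A) - m(H).
Computing the hole measures:
  m(H_1) = 9/4 - 5/4 = 1.
  m(H_2) = 15/4 - 13/4 = 1/2.
Summed: m(H) = 1 + 1/2 = 3/2.
So m(A \ H) = 4 - 3/2 = 5/2.

5/2


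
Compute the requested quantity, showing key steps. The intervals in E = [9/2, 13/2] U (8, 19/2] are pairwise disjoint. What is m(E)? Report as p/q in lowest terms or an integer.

For pairwise disjoint intervals, m(union_i I_i) = sum_i m(I_i),
and m is invariant under swapping open/closed endpoints (single points have measure 0).
So m(E) = sum_i (b_i - a_i).
  I_1 has length 13/2 - 9/2 = 2.
  I_2 has length 19/2 - 8 = 3/2.
Summing:
  m(E) = 2 + 3/2 = 7/2.

7/2


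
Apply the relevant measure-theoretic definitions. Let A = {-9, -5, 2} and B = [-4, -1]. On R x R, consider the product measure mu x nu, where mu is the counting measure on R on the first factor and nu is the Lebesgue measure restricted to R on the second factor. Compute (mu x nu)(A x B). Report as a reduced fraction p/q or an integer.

For a measurable rectangle A x B, the product measure satisfies
  (mu x nu)(A x B) = mu(A) * nu(B).
  mu(A) = 3.
  nu(B) = 3.
  (mu x nu)(A x B) = 3 * 3 = 9.

9


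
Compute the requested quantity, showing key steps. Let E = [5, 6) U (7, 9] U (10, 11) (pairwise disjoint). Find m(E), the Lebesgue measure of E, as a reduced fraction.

For pairwise disjoint intervals, m(union_i I_i) = sum_i m(I_i),
and m is invariant under swapping open/closed endpoints (single points have measure 0).
So m(E) = sum_i (b_i - a_i).
  I_1 has length 6 - 5 = 1.
  I_2 has length 9 - 7 = 2.
  I_3 has length 11 - 10 = 1.
Summing:
  m(E) = 1 + 2 + 1 = 4.

4


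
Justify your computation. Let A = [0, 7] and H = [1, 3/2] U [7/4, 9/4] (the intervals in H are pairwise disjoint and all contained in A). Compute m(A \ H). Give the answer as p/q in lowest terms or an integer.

The ambient interval has length m(A) = 7 - 0 = 7.
Since the holes are disjoint and sit inside A, by finite additivity
  m(H) = sum_i (b_i - a_i), and m(A \ H) = m(A) - m(H).
Computing the hole measures:
  m(H_1) = 3/2 - 1 = 1/2.
  m(H_2) = 9/4 - 7/4 = 1/2.
Summed: m(H) = 1/2 + 1/2 = 1.
So m(A \ H) = 7 - 1 = 6.

6


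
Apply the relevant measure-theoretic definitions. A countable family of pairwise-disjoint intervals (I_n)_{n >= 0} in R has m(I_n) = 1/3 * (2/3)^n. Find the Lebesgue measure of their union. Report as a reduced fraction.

By countable additivity of the Lebesgue measure on pairwise disjoint measurable sets,
  m(union_{n >= 0} I_n) = sum_{n >= 0} m(I_n) = sum_{n >= 0} a * r^n,
  with a = 1/3 and r = 2/3.
Since 0 < r = 2/3 < 1, the geometric series converges:
  sum_{n >= 0} a * r^n = a / (1 - r).
  = 1/3 / (1 - 2/3)
  = 1/3 / (1/3)
  = 1.

1


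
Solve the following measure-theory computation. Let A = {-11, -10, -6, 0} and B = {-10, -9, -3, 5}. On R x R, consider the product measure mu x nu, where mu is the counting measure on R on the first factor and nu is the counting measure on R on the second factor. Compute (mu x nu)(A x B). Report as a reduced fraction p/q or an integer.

For a measurable rectangle A x B, the product measure satisfies
  (mu x nu)(A x B) = mu(A) * nu(B).
  mu(A) = 4.
  nu(B) = 4.
  (mu x nu)(A x B) = 4 * 4 = 16.

16


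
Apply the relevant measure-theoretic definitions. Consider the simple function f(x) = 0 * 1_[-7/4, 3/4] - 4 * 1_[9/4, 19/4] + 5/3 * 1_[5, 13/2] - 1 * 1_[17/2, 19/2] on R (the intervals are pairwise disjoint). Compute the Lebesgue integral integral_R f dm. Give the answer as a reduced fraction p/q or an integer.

For a simple function f = sum_i c_i * 1_{A_i} with disjoint A_i,
  integral f dm = sum_i c_i * m(A_i).
Lengths of the A_i:
  m(A_1) = 3/4 - (-7/4) = 5/2.
  m(A_2) = 19/4 - 9/4 = 5/2.
  m(A_3) = 13/2 - 5 = 3/2.
  m(A_4) = 19/2 - 17/2 = 1.
Contributions c_i * m(A_i):
  (0) * (5/2) = 0.
  (-4) * (5/2) = -10.
  (5/3) * (3/2) = 5/2.
  (-1) * (1) = -1.
Total: 0 - 10 + 5/2 - 1 = -17/2.

-17/2


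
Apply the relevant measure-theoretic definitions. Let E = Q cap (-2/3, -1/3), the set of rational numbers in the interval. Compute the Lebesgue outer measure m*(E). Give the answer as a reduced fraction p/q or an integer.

Q cap (-2/3, -1/3) is countable; list its elements as q_1, q_2, ... . Fix eps > 0 and cover the k-th point by an interval of length eps * 2^(-k). The cover has total length eps * sum_{k>=1} 2^(-k) = eps, so by definition of outer measure m*(Q cap (-2/3, -1/3)) <= eps. Since eps was arbitrary and m* >= 0, the outer measure is 0.

0


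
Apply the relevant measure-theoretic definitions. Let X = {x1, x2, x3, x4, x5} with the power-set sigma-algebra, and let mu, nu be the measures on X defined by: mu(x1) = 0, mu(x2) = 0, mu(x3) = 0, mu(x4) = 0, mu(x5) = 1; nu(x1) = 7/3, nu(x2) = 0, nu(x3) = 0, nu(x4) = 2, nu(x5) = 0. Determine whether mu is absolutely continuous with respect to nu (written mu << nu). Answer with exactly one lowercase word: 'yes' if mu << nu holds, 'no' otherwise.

mu << nu means: every nu-null measurable set is also mu-null; equivalently, for every atom x, if nu({x}) = 0 then mu({x}) = 0.
Checking each atom:
  x1: nu = 7/3 > 0 -> no constraint.
  x2: nu = 0, mu = 0 -> consistent with mu << nu.
  x3: nu = 0, mu = 0 -> consistent with mu << nu.
  x4: nu = 2 > 0 -> no constraint.
  x5: nu = 0, mu = 1 > 0 -> violates mu << nu.
The atom(s) x5 violate the condition (nu = 0 but mu > 0). Therefore mu is NOT absolutely continuous w.r.t. nu.

no


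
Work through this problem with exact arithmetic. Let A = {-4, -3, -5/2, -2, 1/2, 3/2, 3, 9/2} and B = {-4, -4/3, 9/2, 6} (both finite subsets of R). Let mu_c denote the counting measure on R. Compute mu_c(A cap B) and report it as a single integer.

Counting measure on a finite set equals cardinality. mu_c(A cap B) = |A cap B| (elements appearing in both).
Enumerating the elements of A that also lie in B gives 2 element(s).
So mu_c(A cap B) = 2.

2


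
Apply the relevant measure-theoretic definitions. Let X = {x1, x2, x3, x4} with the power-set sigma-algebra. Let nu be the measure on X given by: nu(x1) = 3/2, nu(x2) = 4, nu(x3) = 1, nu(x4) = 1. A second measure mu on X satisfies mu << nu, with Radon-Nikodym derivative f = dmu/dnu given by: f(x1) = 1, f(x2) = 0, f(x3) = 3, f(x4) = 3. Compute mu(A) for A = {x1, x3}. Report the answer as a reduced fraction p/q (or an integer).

By the defining property of the Radon-Nikodym derivative, for every measurable set A,
  mu(A) = integral_A f dnu.
Since nu is a discrete measure concentrated on the atoms of X, the integral over A reduces to the sum
  mu(A) = sum_{x in A} f(x) * nu({x}).
Computing each term:
  x1: f(x1) * nu(x1) = 1 * 3/2 = 3/2.
  x3: f(x3) * nu(x3) = 3 * 1 = 3.
Summing: mu(A) = 3/2 + 3 = 9/2.

9/2


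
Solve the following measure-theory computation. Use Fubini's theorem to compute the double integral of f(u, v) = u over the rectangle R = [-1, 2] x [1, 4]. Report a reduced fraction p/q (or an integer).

f(u, v) is a tensor product of a function of u and a function of v, and both factors are bounded continuous (hence Lebesgue integrable) on the rectangle, so Fubini's theorem applies:
  integral_R f d(m x m) = (integral_a1^b1 u du) * (integral_a2^b2 1 dv).
Inner integral in u: integral_{-1}^{2} u du = (2^2 - (-1)^2)/2
  = 3/2.
Inner integral in v: integral_{1}^{4} 1 dv = (4^1 - 1^1)/1
  = 3.
Product: (3/2) * (3) = 9/2.

9/2


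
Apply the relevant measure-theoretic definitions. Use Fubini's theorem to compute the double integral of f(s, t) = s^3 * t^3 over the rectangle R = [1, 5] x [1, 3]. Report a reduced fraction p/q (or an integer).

f(s, t) is a tensor product of a function of s and a function of t, and both factors are bounded continuous (hence Lebesgue integrable) on the rectangle, so Fubini's theorem applies:
  integral_R f d(m x m) = (integral_a1^b1 s^3 ds) * (integral_a2^b2 t^3 dt).
Inner integral in s: integral_{1}^{5} s^3 ds = (5^4 - 1^4)/4
  = 156.
Inner integral in t: integral_{1}^{3} t^3 dt = (3^4 - 1^4)/4
  = 20.
Product: (156) * (20) = 3120.

3120


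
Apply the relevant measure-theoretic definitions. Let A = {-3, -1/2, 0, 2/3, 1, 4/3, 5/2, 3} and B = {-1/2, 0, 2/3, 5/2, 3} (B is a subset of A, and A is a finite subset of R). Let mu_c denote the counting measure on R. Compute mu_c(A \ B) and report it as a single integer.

Counting measure assigns mu_c(E) = |E| (number of elements) when E is finite. For B subset A, A \ B is the set of elements of A not in B, so |A \ B| = |A| - |B|.
|A| = 8, |B| = 5, so mu_c(A \ B) = 8 - 5 = 3.

3


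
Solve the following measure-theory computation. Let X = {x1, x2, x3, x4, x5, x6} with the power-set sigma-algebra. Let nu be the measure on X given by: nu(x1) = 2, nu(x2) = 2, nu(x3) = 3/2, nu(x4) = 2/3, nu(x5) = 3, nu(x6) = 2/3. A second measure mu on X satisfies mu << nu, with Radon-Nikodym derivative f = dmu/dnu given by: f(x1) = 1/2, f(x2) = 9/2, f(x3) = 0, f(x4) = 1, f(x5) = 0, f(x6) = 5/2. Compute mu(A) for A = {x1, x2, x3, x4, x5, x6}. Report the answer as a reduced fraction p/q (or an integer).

By the defining property of the Radon-Nikodym derivative, for every measurable set A,
  mu(A) = integral_A f dnu.
Since nu is a discrete measure concentrated on the atoms of X, the integral over A reduces to the sum
  mu(A) = sum_{x in A} f(x) * nu({x}).
Computing each term:
  x1: f(x1) * nu(x1) = 1/2 * 2 = 1.
  x2: f(x2) * nu(x2) = 9/2 * 2 = 9.
  x3: f(x3) * nu(x3) = 0 * 3/2 = 0.
  x4: f(x4) * nu(x4) = 1 * 2/3 = 2/3.
  x5: f(x5) * nu(x5) = 0 * 3 = 0.
  x6: f(x6) * nu(x6) = 5/2 * 2/3 = 5/3.
Summing: mu(A) = 1 + 9 + 0 + 2/3 + 0 + 5/3 = 37/3.

37/3


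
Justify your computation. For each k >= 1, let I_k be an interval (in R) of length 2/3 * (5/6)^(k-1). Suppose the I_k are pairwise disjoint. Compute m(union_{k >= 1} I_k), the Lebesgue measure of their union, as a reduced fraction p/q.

By countable additivity of the Lebesgue measure on pairwise disjoint measurable sets,
  m(union_{k >= 1} I_k) = sum_{k >= 1} m(I_k) = sum_{k >= 1} a * r^(k-1),
  with a = 2/3 and r = 5/6.
Since 0 < r = 5/6 < 1, the geometric series converges:
  sum_{k >= 1} a * r^(k-1) = a / (1 - r).
  = 2/3 / (1 - 5/6)
  = 2/3 / (1/6)
  = 4.

4


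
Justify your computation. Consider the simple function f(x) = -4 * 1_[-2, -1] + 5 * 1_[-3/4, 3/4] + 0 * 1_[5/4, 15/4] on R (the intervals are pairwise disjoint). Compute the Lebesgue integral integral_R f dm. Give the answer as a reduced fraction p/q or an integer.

For a simple function f = sum_i c_i * 1_{A_i} with disjoint A_i,
  integral f dm = sum_i c_i * m(A_i).
Lengths of the A_i:
  m(A_1) = -1 - (-2) = 1.
  m(A_2) = 3/4 - (-3/4) = 3/2.
  m(A_3) = 15/4 - 5/4 = 5/2.
Contributions c_i * m(A_i):
  (-4) * (1) = -4.
  (5) * (3/2) = 15/2.
  (0) * (5/2) = 0.
Total: -4 + 15/2 + 0 = 7/2.

7/2


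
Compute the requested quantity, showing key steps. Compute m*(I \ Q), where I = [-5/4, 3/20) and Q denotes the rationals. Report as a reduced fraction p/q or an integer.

The interval I = [-5/4, 3/20) has m(I) = 3/20 - (-5/4) = 7/5 (endpoints are measure-zero, so open/closed/half-open agree). Write I = (I cap Q) u (I \ Q). The rationals in I are countable, so m*(I cap Q) = 0 (cover each rational by intervals whose total length is arbitrarily small). By countable subadditivity m*(I) <= m*(I cap Q) + m*(I \ Q), hence m*(I \ Q) >= m(I) = 7/5. The reverse inequality m*(I \ Q) <= m*(I) = 7/5 is trivial since (I \ Q) is a subset of I. Therefore m*(I \ Q) = 7/5.

7/5


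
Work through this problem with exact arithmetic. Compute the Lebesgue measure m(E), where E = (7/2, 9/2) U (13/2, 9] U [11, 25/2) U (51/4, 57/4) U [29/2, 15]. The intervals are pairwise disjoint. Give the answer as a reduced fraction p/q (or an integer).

For pairwise disjoint intervals, m(union_i I_i) = sum_i m(I_i),
and m is invariant under swapping open/closed endpoints (single points have measure 0).
So m(E) = sum_i (b_i - a_i).
  I_1 has length 9/2 - 7/2 = 1.
  I_2 has length 9 - 13/2 = 5/2.
  I_3 has length 25/2 - 11 = 3/2.
  I_4 has length 57/4 - 51/4 = 3/2.
  I_5 has length 15 - 29/2 = 1/2.
Summing:
  m(E) = 1 + 5/2 + 3/2 + 3/2 + 1/2 = 7.

7


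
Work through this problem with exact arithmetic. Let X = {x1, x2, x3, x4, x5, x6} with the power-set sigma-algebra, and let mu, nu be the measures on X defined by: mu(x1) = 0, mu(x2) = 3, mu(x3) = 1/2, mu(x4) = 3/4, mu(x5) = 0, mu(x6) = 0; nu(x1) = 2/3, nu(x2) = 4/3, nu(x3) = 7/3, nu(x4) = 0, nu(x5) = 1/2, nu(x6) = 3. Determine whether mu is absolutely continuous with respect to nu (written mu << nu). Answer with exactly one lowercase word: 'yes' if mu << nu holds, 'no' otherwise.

mu << nu means: every nu-null measurable set is also mu-null; equivalently, for every atom x, if nu({x}) = 0 then mu({x}) = 0.
Checking each atom:
  x1: nu = 2/3 > 0 -> no constraint.
  x2: nu = 4/3 > 0 -> no constraint.
  x3: nu = 7/3 > 0 -> no constraint.
  x4: nu = 0, mu = 3/4 > 0 -> violates mu << nu.
  x5: nu = 1/2 > 0 -> no constraint.
  x6: nu = 3 > 0 -> no constraint.
The atom(s) x4 violate the condition (nu = 0 but mu > 0). Therefore mu is NOT absolutely continuous w.r.t. nu.

no


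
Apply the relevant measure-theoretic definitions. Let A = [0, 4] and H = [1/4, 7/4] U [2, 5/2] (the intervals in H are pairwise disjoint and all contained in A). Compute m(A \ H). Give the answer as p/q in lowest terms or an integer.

The ambient interval has length m(A) = 4 - 0 = 4.
Since the holes are disjoint and sit inside A, by finite additivity
  m(H) = sum_i (b_i - a_i), and m(A \ H) = m(A) - m(H).
Computing the hole measures:
  m(H_1) = 7/4 - 1/4 = 3/2.
  m(H_2) = 5/2 - 2 = 1/2.
Summed: m(H) = 3/2 + 1/2 = 2.
So m(A \ H) = 4 - 2 = 2.

2


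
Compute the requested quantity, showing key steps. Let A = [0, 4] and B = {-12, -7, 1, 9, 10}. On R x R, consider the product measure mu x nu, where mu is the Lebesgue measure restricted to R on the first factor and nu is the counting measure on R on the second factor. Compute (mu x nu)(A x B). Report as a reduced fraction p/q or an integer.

For a measurable rectangle A x B, the product measure satisfies
  (mu x nu)(A x B) = mu(A) * nu(B).
  mu(A) = 4.
  nu(B) = 5.
  (mu x nu)(A x B) = 4 * 5 = 20.

20


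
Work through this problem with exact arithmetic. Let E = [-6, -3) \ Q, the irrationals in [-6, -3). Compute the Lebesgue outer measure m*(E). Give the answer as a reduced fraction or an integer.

The interval I = [-6, -3) has m(I) = -3 - (-6) = 3 (endpoints are measure-zero, so open/closed/half-open agree). Write I = (I cap Q) u (I \ Q). The rationals in I are countable, so m*(I cap Q) = 0 (cover each rational by intervals whose total length is arbitrarily small). By countable subadditivity m*(I) <= m*(I cap Q) + m*(I \ Q), hence m*(I \ Q) >= m(I) = 3. The reverse inequality m*(I \ Q) <= m*(I) = 3 is trivial since (I \ Q) is a subset of I. Therefore m*(I \ Q) = 3.

3


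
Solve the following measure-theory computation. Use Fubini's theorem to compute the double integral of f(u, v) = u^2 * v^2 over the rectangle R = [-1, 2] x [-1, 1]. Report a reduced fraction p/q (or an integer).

f(u, v) is a tensor product of a function of u and a function of v, and both factors are bounded continuous (hence Lebesgue integrable) on the rectangle, so Fubini's theorem applies:
  integral_R f d(m x m) = (integral_a1^b1 u^2 du) * (integral_a2^b2 v^2 dv).
Inner integral in u: integral_{-1}^{2} u^2 du = (2^3 - (-1)^3)/3
  = 3.
Inner integral in v: integral_{-1}^{1} v^2 dv = (1^3 - (-1)^3)/3
  = 2/3.
Product: (3) * (2/3) = 2.

2


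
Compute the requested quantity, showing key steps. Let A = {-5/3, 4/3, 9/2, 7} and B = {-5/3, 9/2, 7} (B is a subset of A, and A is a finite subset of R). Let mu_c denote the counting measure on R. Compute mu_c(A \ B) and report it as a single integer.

Counting measure assigns mu_c(E) = |E| (number of elements) when E is finite. For B subset A, A \ B is the set of elements of A not in B, so |A \ B| = |A| - |B|.
|A| = 4, |B| = 3, so mu_c(A \ B) = 4 - 3 = 1.

1


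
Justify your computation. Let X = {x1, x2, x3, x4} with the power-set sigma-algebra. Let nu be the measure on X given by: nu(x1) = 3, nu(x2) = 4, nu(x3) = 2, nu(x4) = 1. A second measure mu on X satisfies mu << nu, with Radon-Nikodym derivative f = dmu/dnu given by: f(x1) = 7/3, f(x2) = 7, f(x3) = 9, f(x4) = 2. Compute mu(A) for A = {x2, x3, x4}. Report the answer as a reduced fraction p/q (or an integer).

By the defining property of the Radon-Nikodym derivative, for every measurable set A,
  mu(A) = integral_A f dnu.
Since nu is a discrete measure concentrated on the atoms of X, the integral over A reduces to the sum
  mu(A) = sum_{x in A} f(x) * nu({x}).
Computing each term:
  x2: f(x2) * nu(x2) = 7 * 4 = 28.
  x3: f(x3) * nu(x3) = 9 * 2 = 18.
  x4: f(x4) * nu(x4) = 2 * 1 = 2.
Summing: mu(A) = 28 + 18 + 2 = 48.

48


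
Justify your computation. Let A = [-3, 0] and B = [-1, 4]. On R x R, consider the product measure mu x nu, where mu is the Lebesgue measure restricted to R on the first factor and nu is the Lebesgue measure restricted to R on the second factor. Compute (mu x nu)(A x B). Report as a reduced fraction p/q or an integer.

For a measurable rectangle A x B, the product measure satisfies
  (mu x nu)(A x B) = mu(A) * nu(B).
  mu(A) = 3.
  nu(B) = 5.
  (mu x nu)(A x B) = 3 * 5 = 15.

15


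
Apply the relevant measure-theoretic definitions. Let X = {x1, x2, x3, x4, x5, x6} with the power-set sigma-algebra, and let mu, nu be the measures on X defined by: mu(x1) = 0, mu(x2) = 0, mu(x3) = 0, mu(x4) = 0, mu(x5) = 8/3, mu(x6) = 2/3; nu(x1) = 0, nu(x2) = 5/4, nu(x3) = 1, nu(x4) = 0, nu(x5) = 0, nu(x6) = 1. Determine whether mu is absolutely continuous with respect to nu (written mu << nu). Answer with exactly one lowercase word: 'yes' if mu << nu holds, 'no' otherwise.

mu << nu means: every nu-null measurable set is also mu-null; equivalently, for every atom x, if nu({x}) = 0 then mu({x}) = 0.
Checking each atom:
  x1: nu = 0, mu = 0 -> consistent with mu << nu.
  x2: nu = 5/4 > 0 -> no constraint.
  x3: nu = 1 > 0 -> no constraint.
  x4: nu = 0, mu = 0 -> consistent with mu << nu.
  x5: nu = 0, mu = 8/3 > 0 -> violates mu << nu.
  x6: nu = 1 > 0 -> no constraint.
The atom(s) x5 violate the condition (nu = 0 but mu > 0). Therefore mu is NOT absolutely continuous w.r.t. nu.

no


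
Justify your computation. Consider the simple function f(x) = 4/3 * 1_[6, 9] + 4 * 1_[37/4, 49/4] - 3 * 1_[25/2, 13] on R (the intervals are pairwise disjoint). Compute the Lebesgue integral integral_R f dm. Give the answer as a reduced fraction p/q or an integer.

For a simple function f = sum_i c_i * 1_{A_i} with disjoint A_i,
  integral f dm = sum_i c_i * m(A_i).
Lengths of the A_i:
  m(A_1) = 9 - 6 = 3.
  m(A_2) = 49/4 - 37/4 = 3.
  m(A_3) = 13 - 25/2 = 1/2.
Contributions c_i * m(A_i):
  (4/3) * (3) = 4.
  (4) * (3) = 12.
  (-3) * (1/2) = -3/2.
Total: 4 + 12 - 3/2 = 29/2.

29/2


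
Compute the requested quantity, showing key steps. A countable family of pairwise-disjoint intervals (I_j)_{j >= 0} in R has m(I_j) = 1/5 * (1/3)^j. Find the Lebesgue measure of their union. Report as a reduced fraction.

By countable additivity of the Lebesgue measure on pairwise disjoint measurable sets,
  m(union_{j >= 0} I_j) = sum_{j >= 0} m(I_j) = sum_{j >= 0} a * r^j,
  with a = 1/5 and r = 1/3.
Since 0 < r = 1/3 < 1, the geometric series converges:
  sum_{j >= 0} a * r^j = a / (1 - r).
  = 1/5 / (1 - 1/3)
  = 1/5 / (2/3)
  = 3/10.

3/10


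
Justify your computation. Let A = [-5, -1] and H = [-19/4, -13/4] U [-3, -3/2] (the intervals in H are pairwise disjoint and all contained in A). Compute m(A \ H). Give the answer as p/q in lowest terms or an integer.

The ambient interval has length m(A) = -1 - (-5) = 4.
Since the holes are disjoint and sit inside A, by finite additivity
  m(H) = sum_i (b_i - a_i), and m(A \ H) = m(A) - m(H).
Computing the hole measures:
  m(H_1) = -13/4 - (-19/4) = 3/2.
  m(H_2) = -3/2 - (-3) = 3/2.
Summed: m(H) = 3/2 + 3/2 = 3.
So m(A \ H) = 4 - 3 = 1.

1


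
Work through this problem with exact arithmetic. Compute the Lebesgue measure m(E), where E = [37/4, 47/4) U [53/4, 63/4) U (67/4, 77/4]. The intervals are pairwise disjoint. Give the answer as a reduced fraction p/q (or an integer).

For pairwise disjoint intervals, m(union_i I_i) = sum_i m(I_i),
and m is invariant under swapping open/closed endpoints (single points have measure 0).
So m(E) = sum_i (b_i - a_i).
  I_1 has length 47/4 - 37/4 = 5/2.
  I_2 has length 63/4 - 53/4 = 5/2.
  I_3 has length 77/4 - 67/4 = 5/2.
Summing:
  m(E) = 5/2 + 5/2 + 5/2 = 15/2.

15/2


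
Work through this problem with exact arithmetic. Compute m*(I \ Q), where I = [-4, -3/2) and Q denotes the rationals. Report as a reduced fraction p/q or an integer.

The interval I = [-4, -3/2) has m(I) = -3/2 - (-4) = 5/2 (endpoints are measure-zero, so open/closed/half-open agree). Write I = (I cap Q) u (I \ Q). The rationals in I are countable, so m*(I cap Q) = 0 (cover each rational by intervals whose total length is arbitrarily small). By countable subadditivity m*(I) <= m*(I cap Q) + m*(I \ Q), hence m*(I \ Q) >= m(I) = 5/2. The reverse inequality m*(I \ Q) <= m*(I) = 5/2 is trivial since (I \ Q) is a subset of I. Therefore m*(I \ Q) = 5/2.

5/2
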